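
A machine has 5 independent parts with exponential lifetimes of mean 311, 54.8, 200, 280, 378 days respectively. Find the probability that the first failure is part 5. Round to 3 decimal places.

0.081

Rates: λ_i = 1/mean_i → 0.00321543, 0.0182482, 0.005, 0.00357143, 0.0026455; Σλ = 0.0326805.
P(part 5 first) = λ_5/Σλ = 0.0026455/0.0326805 ≈ 0.081.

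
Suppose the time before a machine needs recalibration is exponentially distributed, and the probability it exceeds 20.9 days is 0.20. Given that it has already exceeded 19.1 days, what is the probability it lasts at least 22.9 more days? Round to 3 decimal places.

From e^(−λ·20.9) = 0.20, λ = −ln(0.20)/20.9 = 0.0770066.
Memoryless: P(X > 19.1+22.9 | X > 19.1) = P(X > 22.9) = e^(−0.0770066·22.9) ≈ 0.171.

0.171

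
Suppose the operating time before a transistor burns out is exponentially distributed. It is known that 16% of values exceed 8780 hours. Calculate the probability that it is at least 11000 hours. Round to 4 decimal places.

e^(−λ·8780) = 0.16 ⇒ λ = −ln(0.16)/8780 = 0.000208722.
P(X > 11000) = e^(−0.000208722·11000) = e^(−2.2959) ≈ 0.1007.

0.1007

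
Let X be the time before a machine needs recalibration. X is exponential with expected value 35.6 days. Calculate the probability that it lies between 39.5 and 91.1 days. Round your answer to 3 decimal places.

The rate is λ = 1/35.6 = 0.0280899 per day.
P(39.5 < X < 91.1) = e^(−λ·39.5) − e^(−λ·91.1) = 0.32971 − 0.07738 ≈ 0.252.

0.252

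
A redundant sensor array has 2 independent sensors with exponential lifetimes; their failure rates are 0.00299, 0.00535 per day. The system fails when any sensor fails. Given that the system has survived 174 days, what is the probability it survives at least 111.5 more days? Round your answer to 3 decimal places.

Time to first failure ~ Exp(Σλ) with Σλ = 0.00834.
By memorylessness, P(T > 174+111.5 | T > 174) = P(T > 111.5) = e^(−0.00834·111.5) ≈ 0.395.

0.395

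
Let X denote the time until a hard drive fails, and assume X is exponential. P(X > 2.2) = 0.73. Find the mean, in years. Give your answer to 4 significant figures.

e^(−λ·2.2) = 0.73 ⇒ λ = −ln(0.73)/2.2 = 0.14305.
Mean = 1/λ = 6.99055 years.

6.991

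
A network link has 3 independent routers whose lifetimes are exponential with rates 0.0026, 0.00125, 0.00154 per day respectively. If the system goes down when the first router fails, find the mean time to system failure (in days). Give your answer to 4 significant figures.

The time to first failure is exponential with rate Σλ = 0.0026 + 0.00125 + 0.00154 = 0.00539.
E[min] = 1/Σλ = 1/0.00539 = 185.529 days.

185.5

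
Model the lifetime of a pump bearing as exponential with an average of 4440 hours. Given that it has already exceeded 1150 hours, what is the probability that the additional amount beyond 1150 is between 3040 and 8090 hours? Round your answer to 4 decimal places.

The rate is λ = 1/4440 = 0.000225225 per hour.
Memoryless: the residual past 1150 is again Exp(λ).
P(3040 < residual < 8090) = e^(−λ·3040) − e^(−λ·8090) = 0.50425 − 0.16169 ≈ 0.3426.

0.3426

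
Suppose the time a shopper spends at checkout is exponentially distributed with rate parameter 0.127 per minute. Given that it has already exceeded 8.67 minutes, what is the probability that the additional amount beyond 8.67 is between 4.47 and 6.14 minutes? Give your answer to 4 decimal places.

Memoryless: the residual past 8.67 is again Exp(λ).
P(4.47 < residual < 6.14) = e^(−λ·4.47) − e^(−λ·6.14) = 0.56683 − 0.45851 ≈ 0.1083.

0.1083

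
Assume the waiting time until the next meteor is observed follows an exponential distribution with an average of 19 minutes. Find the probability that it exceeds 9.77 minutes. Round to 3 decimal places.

0.598

The rate is λ = 1/19 = 0.0526316 per minute.
P(X > 9.77) = e^(−λ·9.77) = e^(−0.51421) ≈ 0.598.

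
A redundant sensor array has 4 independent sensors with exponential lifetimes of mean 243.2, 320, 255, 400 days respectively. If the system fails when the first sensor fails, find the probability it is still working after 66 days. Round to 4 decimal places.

0.4060

The first failure time is exponential with rate Σλ_i = 1/243.2 + 1/320 + 1/255 + 1/400 = 0.0136584 per day.
P(min > 66) = e^(−0.0136584·66) = e^(−0.90146) ≈ 0.4060.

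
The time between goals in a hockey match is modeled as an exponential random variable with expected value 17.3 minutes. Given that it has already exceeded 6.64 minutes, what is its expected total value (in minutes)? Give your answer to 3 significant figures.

23.9

The rate is λ = 1/17.3 = 0.0578035 per minute.
By memorylessness, E[X | X > 6.64] = 6.64 + 1/λ = 6.64 + 17.3 = 23.94 minutes.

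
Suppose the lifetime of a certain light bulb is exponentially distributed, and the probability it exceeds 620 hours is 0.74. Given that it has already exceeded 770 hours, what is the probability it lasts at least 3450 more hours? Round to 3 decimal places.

From e^(−λ·620) = 0.74, λ = −ln(0.74)/620 = 0.000485653.
Memoryless: P(X > 770+3450 | X > 770) = P(X > 3450) = e^(−0.000485653·3450) ≈ 0.187.

0.187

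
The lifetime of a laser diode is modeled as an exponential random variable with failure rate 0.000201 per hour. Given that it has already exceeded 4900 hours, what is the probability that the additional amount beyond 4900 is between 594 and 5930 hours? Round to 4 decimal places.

Memoryless: the residual past 4900 is again Exp(λ).
P(594 < residual < 5930) = e^(−λ·594) − e^(−λ·5930) = 0.88746 − 0.30363 ≈ 0.5838.

0.5838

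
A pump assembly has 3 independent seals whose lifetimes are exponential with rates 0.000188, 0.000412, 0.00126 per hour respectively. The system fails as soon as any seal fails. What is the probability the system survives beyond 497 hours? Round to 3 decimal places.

0.397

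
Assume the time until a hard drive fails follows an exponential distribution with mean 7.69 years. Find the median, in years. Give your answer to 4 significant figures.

The rate is λ = 1/7.69 = 0.130039 per year.
Set 1 − e^(−λt) = 0.5, so t = −ln(0.5)/λ = 0.69315/0.130039 ≈ 5.3303 years.

5.330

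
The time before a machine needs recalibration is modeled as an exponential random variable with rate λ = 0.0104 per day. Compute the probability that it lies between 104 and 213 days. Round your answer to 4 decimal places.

P(104 < X < 213) = e^(−λ·104) − e^(−λ·213) = 0.33905 − 0.10913 ≈ 0.2299.

0.2299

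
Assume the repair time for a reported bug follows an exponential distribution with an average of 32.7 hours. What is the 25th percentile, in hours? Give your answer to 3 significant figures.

The rate is λ = 1/32.7 = 0.030581 per hour.
Set 1 − e^(−λt) = 0.25, so t = −ln(0.75)/λ = 0.28768/0.030581 ≈ 9.4072 hours.

9.41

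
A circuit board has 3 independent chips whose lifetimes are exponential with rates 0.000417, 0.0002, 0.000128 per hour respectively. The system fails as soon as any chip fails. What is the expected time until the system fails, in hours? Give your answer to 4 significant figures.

The time to first failure is exponential with rate Σλ = 0.000417 + 0.0002 + 0.000128 = 0.000745.
E[min] = 1/Σλ = 1/0.000745 = 1342.28 hours.

1342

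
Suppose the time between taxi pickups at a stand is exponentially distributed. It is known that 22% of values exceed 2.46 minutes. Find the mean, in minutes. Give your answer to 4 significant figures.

1.625

e^(−λ·2.46) = 0.22 ⇒ λ = −ln(0.22)/2.46 = 0.615499.
Mean = 1/λ = 1.6247 minutes.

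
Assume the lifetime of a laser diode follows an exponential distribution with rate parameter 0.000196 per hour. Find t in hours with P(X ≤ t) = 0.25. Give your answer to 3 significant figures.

1470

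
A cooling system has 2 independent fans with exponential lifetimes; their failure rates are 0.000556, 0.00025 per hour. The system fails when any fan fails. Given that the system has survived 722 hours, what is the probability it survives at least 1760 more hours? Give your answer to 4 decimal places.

Time to first failure ~ Exp(Σλ) with Σλ = 0.000806.
By memorylessness, P(T > 722+1760 | T > 722) = P(T > 1760) = e^(−0.000806·1760) ≈ 0.2421.

0.2421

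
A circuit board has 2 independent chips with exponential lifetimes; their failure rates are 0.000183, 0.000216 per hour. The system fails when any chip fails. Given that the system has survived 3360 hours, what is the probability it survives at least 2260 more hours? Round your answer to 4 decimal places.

Time to first failure ~ Exp(Σλ) with Σλ = 0.000399.
By memorylessness, P(T > 3360+2260 | T > 3360) = P(T > 2260) = e^(−0.000399·2260) ≈ 0.4059.

0.4059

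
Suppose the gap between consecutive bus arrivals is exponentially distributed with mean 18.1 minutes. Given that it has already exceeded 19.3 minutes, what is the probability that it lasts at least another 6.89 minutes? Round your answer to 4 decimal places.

0.6834

The rate is λ = 1/18.1 = 0.0552486 per minute.
P(X > s+t | X > s) = e^(−λ(s+t))/e^(−λs) = e^(−λt), independent of s = 19.3.
P(X > 6.89) = e^(−0.38066) ≈ 0.6834.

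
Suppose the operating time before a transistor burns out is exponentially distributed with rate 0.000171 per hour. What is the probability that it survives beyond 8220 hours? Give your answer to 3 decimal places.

P(X > 8220) = e^(−λ·8220) = e^(−1.4056) ≈ 0.245.

0.245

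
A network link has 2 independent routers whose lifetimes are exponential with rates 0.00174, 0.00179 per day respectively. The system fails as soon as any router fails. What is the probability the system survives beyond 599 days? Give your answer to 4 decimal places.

0.1207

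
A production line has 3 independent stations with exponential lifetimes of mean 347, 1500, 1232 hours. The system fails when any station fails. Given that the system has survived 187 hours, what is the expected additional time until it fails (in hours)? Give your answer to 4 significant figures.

229.3

First-failure rate Σλ = 1/347 + 1/1500 + 1/1232 = 0.0043602.
By memorylessness the expected residual is 1/Σλ = 229.347 hours, regardless of the 187 already elapsed.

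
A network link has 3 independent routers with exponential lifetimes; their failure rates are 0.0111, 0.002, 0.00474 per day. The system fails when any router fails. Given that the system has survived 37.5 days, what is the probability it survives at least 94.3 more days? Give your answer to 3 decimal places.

0.186

Time to first failure ~ Exp(Σλ) with Σλ = 0.01784.
By memorylessness, P(T > 37.5+94.3 | T > 37.5) = P(T > 94.3) = e^(−0.01784·94.3) ≈ 0.186.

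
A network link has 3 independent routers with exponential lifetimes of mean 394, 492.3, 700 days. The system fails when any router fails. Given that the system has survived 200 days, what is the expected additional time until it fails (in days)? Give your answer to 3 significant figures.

167

First-failure rate Σλ = 1/394 + 1/492.3 + 1/700 = 0.00599792.
By memorylessness the expected residual is 1/Σλ = 166.724 days, regardless of the 200 already elapsed.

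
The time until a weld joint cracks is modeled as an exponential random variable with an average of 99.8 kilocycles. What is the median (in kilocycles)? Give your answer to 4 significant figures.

The rate is λ = 1/99.8 = 0.01002 per kilocycle.
Set 1 − e^(−λt) = 0.5, so t = −ln(0.5)/λ = 0.69315/0.01002 ≈ 69.1761 kilocycles.

69.18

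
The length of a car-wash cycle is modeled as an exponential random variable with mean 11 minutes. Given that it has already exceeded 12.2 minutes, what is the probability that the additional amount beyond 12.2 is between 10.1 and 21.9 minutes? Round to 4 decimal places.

0.2627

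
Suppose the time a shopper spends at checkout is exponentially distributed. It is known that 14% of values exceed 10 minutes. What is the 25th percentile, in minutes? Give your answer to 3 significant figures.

1.46

e^(−λ·10) = 0.14 ⇒ λ = −ln(0.14)/10 = 0.196611.
25th percentile: 1 − e^(−λt) = 0.25, t = −ln(0.75)/λ = 1.4632 minutes.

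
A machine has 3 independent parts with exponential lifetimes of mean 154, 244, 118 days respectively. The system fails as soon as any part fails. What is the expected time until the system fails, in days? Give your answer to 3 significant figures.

The first failure time is exponential with rate Σλ_i = 1/154 + 1/244 + 1/118 = 0.0190664 per day.
E[min] = 1/Σλ = 1/0.0190664 = 52.4482 days.

52.4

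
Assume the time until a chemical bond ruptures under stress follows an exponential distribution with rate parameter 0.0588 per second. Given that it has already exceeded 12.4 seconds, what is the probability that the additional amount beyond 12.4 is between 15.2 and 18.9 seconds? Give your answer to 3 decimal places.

0.080

Memoryless: the residual past 12.4 is again Exp(λ).
P(15.2 < residual < 18.9) = e^(−λ·15.2) − e^(−λ·18.9) = 0.40911 − 0.32912 ≈ 0.080.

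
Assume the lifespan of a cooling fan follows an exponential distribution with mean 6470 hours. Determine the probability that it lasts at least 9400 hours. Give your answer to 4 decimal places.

0.2339

The rate is λ = 1/6470 = 0.00015456 per hour.
P(X > 9400) = e^(−λ·9400) = e^(−1.4529) ≈ 0.2339.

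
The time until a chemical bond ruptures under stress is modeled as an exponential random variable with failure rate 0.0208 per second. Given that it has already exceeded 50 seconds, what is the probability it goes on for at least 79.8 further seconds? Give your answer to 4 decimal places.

0.1902

By the memoryless property, P(X > 50+79.8 | X > 50) = P(X > 79.8).
P(X > 79.8) = e^(−1.6598) ≈ 0.1902.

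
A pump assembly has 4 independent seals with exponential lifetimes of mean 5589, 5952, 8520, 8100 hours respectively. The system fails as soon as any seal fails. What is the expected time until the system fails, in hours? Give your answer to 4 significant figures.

The first failure time is exponential with rate Σλ_i = 1/5589 + 1/5952 + 1/8520 + 1/8100 = 0.000587761 per hour.
E[min] = 1/Σλ = 1/0.000587761 = 1701.37 hours.

1701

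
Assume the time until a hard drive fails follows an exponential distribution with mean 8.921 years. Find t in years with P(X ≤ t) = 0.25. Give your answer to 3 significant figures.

The rate is λ = 1/8.921 = 0.112095 per year.
Set 1 − e^(−λt) = 0.25, so t = −ln(0.75)/λ = 0.28768/0.112095 ≈ 2.56641 years.

2.57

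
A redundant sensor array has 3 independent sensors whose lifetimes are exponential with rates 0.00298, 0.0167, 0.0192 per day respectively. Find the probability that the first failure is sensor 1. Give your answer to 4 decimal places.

The time to first failure is exponential with rate Σλ = 0.00298 + 0.0167 + 0.0192 = 0.03888.
P(sensor 1 first) = λ_1/Σλ = 0.00298/0.03888 ≈ 0.0766.

0.0766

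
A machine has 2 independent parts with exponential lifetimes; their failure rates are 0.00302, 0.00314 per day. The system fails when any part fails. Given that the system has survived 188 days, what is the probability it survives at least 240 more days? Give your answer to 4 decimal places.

0.2280

Time to first failure ~ Exp(Σλ) with Σλ = 0.00616.
By memorylessness, P(T > 188+240 | T > 188) = P(T > 240) = e^(−0.00616·240) ≈ 0.2280.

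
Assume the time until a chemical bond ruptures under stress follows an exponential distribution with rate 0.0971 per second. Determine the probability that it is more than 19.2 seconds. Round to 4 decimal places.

P(X > 19.2) = e^(−λ·19.2) = e^(−1.8643) ≈ 0.1550.

0.1550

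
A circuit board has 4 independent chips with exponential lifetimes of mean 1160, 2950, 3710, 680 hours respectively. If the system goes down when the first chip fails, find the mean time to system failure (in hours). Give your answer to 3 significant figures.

340

The first failure time is exponential with rate Σλ_i = 1/1160 + 1/2950 + 1/3710 + 1/680 = 0.00294118 per hour.
E[min] = 1/Σλ = 1/0.00294118 = 339.999 hours.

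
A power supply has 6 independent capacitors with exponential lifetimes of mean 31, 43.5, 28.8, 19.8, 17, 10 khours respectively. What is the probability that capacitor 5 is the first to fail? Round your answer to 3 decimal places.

0.197

Rates: λ_i = 1/mean_i → 0.0322581, 0.0229885, 0.0347222, 0.0505051, 0.0588235, 0.1; Σλ = 0.299297.
P(capacitor 5 first) = λ_5/Σλ = 0.0588235/0.299297 ≈ 0.197.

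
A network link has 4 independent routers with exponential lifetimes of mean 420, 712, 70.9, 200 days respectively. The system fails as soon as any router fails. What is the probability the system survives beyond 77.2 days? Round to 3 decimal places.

0.171

The first failure time is exponential with rate Σλ_i = 1/420 + 1/712 + 1/70.9 + 1/200 = 0.0228898 per day.
P(min > 77.2) = e^(−0.0228898·77.2) = e^(−1.7671) ≈ 0.171.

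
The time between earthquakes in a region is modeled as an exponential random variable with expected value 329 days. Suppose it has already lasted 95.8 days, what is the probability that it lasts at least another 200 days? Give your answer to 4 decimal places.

The rate is λ = 1/329 = 0.00303951 per day.
P(X > s+t | X > s) = e^(−λ(s+t))/e^(−λs) = e^(−λt), independent of s = 95.8.
P(X > 200) = e^(−0.6079) ≈ 0.5445.

0.5445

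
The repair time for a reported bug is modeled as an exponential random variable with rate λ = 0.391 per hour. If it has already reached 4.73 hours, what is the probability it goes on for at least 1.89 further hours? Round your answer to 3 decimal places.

By the memoryless property, P(X > 4.73+1.89 | X > 4.73) = P(X > 1.89).
P(X > 1.89) = e^(−0.73899) ≈ 0.478.

0.478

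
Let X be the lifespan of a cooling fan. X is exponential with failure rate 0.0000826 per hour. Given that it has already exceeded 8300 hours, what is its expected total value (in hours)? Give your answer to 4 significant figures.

20410

By memorylessness, E[X | X > 8300] = 8300 + 1/λ = 8300 + 12106.5 = 20406.5 hours.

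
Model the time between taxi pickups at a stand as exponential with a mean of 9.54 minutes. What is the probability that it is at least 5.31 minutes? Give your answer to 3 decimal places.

The rate is λ = 1/9.54 = 0.104822 per minute.
P(X > 5.31) = e^(−λ·5.31) = e^(−0.5566) ≈ 0.573.

0.573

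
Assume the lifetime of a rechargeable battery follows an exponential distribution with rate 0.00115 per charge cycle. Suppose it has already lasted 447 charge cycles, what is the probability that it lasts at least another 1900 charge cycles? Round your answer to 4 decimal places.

0.1125

By the memoryless property, P(X > 447+1900 | X > 447) = P(X > 1900).
P(X > 1900) = e^(−2.185) ≈ 0.1125.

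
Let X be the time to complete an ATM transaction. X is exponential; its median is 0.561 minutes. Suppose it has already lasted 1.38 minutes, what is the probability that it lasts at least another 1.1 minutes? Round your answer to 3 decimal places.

0.257

For an exponential, median = ln(2)/λ, so λ = ln 2 / 0.561 = 1.23556 per minute.
P(X > s+t | X > s) = e^(−λ(s+t))/e^(−λs) = e^(−λt), independent of s = 1.38.
P(X > 1.1) = e^(−1.3591) ≈ 0.257.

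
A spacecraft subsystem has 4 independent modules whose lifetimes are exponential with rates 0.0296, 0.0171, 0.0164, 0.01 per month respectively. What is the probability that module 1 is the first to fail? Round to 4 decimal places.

0.4049

The time to first failure is exponential with rate Σλ = 0.0296 + 0.0171 + 0.0164 + 0.01 = 0.0731.
P(module 1 first) = λ_1/Σλ = 0.0296/0.0731 ≈ 0.4049.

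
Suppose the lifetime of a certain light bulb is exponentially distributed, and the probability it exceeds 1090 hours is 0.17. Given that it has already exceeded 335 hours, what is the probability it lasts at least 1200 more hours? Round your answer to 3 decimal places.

From e^(−λ·1090) = 0.17, λ = −ln(0.17)/1090 = 0.00162565.
Memoryless: P(X > 335+1200 | X > 335) = P(X > 1200) = e^(−0.00162565·1200) ≈ 0.142.

0.142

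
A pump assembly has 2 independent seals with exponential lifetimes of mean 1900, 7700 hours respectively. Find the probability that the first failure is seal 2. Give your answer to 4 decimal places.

0.1979

Rates: λ_i = 1/mean_i → 0.000526316, 0.00012987; Σλ = 0.000656186.
P(seal 2 first) = λ_2/Σλ = 0.00012987/0.000656186 ≈ 0.1979.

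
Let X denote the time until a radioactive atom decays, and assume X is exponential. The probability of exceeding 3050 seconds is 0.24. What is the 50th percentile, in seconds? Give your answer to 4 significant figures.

1481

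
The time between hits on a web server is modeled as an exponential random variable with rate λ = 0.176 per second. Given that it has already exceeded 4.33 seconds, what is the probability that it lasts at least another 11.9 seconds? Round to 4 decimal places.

0.1231

P(X > s+t | X > s) = e^(−λ(s+t))/e^(−λs) = e^(−λt), independent of s = 4.33.
P(X > 11.9) = e^(−2.0944) ≈ 0.1231.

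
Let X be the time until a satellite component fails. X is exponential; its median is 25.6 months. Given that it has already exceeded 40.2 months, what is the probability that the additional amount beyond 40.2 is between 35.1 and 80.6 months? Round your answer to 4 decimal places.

0.2738

For an exponential, median = ln(2)/λ, so λ = ln 2 / 25.6 = 0.0270761 per month.
Memoryless: the residual past 40.2 is again Exp(λ).
P(35.1 < residual < 80.6) = e^(−λ·35.1) − e^(−λ·80.6) = 0.38660 − 0.11278 ≈ 0.2738.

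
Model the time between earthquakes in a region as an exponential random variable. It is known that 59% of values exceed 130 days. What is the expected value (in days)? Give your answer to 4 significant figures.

246.4

e^(−λ·130) = 0.59 ⇒ λ = −ln(0.59)/130 = 0.00405871.
Mean = 1/λ = 246.383 days.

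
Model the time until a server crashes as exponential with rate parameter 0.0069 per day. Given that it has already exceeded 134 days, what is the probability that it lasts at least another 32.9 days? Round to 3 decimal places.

By the memoryless property, P(X > 134+32.9 | X > 134) = P(X > 32.9).
P(X > 32.9) = e^(−0.22701) ≈ 0.797.

0.797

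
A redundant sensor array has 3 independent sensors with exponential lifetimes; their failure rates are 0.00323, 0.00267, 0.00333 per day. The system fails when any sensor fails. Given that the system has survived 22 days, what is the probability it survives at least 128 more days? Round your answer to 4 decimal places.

Time to first failure ~ Exp(Σλ) with Σλ = 0.00923.
By memorylessness, P(T > 22+128 | T > 22) = P(T > 128) = e^(−0.00923·128) ≈ 0.3068.

0.3068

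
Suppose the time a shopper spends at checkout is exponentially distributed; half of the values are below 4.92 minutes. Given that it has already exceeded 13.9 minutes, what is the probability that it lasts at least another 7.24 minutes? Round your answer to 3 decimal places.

For an exponential, median = ln(2)/λ, so λ = ln 2 / 4.92 = 0.140884 per minute.
P(X > s+t | X > s) = e^(−λ(s+t))/e^(−λs) = e^(−λt), independent of s = 13.9.
P(X > 7.24) = e^(−1.02) ≈ 0.361.

0.361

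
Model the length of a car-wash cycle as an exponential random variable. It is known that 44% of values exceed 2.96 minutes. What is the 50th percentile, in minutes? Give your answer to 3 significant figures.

2.50

e^(−λ·2.96) = 0.44 ⇒ λ = −ln(0.44)/2.96 = 0.277358.
50th percentile: 1 − e^(−λt) = 0.5, t = −ln(0.5)/λ = 2.4991 minutes.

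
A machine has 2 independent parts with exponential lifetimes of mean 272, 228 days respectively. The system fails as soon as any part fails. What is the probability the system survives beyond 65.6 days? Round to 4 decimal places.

0.5893

The first failure time is exponential with rate Σλ_i = 1/272 + 1/228 = 0.00806244 per day.
P(min > 65.6) = e^(−0.00806244·65.6) = e^(−0.5289) ≈ 0.5893.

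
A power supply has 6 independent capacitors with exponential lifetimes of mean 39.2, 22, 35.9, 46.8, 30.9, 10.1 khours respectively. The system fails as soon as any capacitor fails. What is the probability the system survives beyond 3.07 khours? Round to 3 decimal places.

The first failure time is exponential with rate Σλ_i = 1/39.2 + 1/22 + 1/35.9 + 1/46.8 + 1/30.9 + 1/10.1 = 0.25156 per khour.
P(min > 3.07) = e^(−0.25156·3.07) = e^(−0.77229) ≈ 0.462.

0.462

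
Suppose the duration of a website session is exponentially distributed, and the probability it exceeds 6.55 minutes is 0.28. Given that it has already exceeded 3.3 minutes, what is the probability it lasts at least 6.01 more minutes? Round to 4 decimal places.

From e^(−λ·6.55) = 0.28, λ = −ln(0.28)/6.55 = 0.194346.
Memoryless: P(X > 3.3+6.01 | X > 3.3) = P(X > 6.01) = e^(−0.194346·6.01) ≈ 0.3110.

0.3110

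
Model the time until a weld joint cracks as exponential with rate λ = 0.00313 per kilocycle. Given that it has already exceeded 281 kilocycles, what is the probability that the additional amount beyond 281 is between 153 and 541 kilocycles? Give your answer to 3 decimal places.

0.436

Memoryless: the residual past 281 is again Exp(λ).
P(153 < residual < 541) = e^(−λ·153) − e^(−λ·541) = 0.61947 − 0.18391 ≈ 0.436.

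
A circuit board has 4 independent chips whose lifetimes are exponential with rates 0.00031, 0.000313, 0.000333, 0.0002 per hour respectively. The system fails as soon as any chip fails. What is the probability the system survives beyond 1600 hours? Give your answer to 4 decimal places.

0.1573

The time to first failure is exponential with rate Σλ = 0.00031 + 0.000313 + 0.000333 + 0.0002 = 0.001156.
P(min > 1600) = e^(−0.001156·1600) = e^(−1.8496) ≈ 0.1573.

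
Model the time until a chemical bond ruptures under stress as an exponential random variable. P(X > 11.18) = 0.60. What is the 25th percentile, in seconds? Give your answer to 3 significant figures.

6.30

e^(−λ·11.18) = 0.60 ⇒ λ = −ln(0.60)/11.18 = 0.045691.
25th percentile: 1 − e^(−λt) = 0.25, t = −ln(0.75)/λ = 6.29625 seconds.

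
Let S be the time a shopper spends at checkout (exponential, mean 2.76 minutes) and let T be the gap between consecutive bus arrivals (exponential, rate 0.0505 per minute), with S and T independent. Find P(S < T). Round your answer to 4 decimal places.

λ_1 = 1/2.76 = 0.362319, λ_2 = 0.0505.
For independent exponentials, P(S < T) = λ_1/(λ_1+λ_2) = 0.362319/0.412819 ≈ 0.8777.

0.8777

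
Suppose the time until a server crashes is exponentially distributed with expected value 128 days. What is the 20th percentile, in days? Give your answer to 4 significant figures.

28.56

The rate is λ = 1/128 = 0.0078125 per day.
Set 1 − e^(−λt) = 0.2, so t = −ln(0.8)/λ = 0.22314/0.0078125 ≈ 28.5624 days.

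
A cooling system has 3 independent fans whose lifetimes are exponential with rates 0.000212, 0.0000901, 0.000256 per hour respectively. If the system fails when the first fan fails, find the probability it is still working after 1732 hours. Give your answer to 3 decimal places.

0.380

The time to first failure is exponential with rate Σλ = 0.000212 + 0.0000901 + 0.000256 = 0.0005581.
P(min > 1732) = e^(−0.0005581·1732) = e^(−0.96663) ≈ 0.380.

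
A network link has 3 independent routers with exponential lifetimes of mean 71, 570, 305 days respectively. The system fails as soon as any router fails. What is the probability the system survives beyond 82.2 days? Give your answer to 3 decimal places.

0.208

The first failure time is exponential with rate Σλ_i = 1/71 + 1/570 + 1/305 = 0.0191176 per day.
P(min > 82.2) = e^(−0.0191176·82.2) = e^(−1.5715) ≈ 0.208.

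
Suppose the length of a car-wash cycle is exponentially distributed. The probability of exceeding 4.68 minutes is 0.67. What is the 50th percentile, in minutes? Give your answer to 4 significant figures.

8.100

e^(−λ·4.68) = 0.67 ⇒ λ = −ln(0.67)/4.68 = 0.0855721.
50th percentile: 1 − e^(−λt) = 0.5, t = −ln(0.5)/λ = 8.10015 minutes.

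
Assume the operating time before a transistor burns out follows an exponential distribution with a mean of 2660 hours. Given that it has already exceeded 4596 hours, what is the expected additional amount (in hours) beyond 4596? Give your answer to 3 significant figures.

2660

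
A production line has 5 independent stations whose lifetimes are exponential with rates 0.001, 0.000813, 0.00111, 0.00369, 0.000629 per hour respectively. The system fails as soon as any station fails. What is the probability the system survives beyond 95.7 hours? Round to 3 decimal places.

0.500

The time to first failure is exponential with rate Σλ = 0.001 + 0.000813 + 0.00111 + 0.00369 + 0.000629 = 0.007242.
P(min > 95.7) = e^(−0.007242·95.7) = e^(−0.69306) ≈ 0.500.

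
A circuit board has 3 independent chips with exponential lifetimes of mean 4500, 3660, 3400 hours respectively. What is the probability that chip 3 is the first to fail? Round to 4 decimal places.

0.3725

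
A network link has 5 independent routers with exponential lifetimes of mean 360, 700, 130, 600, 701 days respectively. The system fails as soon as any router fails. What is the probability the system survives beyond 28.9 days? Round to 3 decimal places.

The first failure time is exponential with rate Σλ_i = 1/360 + 1/700 + 1/130 + 1/600 + 1/701 = 0.0149919 per day.
P(min > 28.9) = e^(−0.0149919·28.9) = e^(−0.43326) ≈ 0.648.

0.648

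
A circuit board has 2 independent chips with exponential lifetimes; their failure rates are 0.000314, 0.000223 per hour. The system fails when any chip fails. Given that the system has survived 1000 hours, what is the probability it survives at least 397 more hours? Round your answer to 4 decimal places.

0.8080

Time to first failure ~ Exp(Σλ) with Σλ = 0.000537.
By memorylessness, P(T > 1000+397 | T > 1000) = P(T > 397) = e^(−0.000537·397) ≈ 0.8080.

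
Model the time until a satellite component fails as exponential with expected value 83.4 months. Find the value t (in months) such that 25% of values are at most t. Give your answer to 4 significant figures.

The rate is λ = 1/83.4 = 0.0119904 per month.
Set 1 − e^(−λt) = 0.25, so t = −ln(0.75)/λ = 0.28768/0.0119904 ≈ 23.9927 months.

23.99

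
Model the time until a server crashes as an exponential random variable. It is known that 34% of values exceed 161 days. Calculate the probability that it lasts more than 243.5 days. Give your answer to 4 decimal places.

0.1956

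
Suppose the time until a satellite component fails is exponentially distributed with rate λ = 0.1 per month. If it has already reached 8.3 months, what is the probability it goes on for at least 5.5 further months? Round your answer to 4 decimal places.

0.5769

P(X > s+t | X > s) = e^(−λ(s+t))/e^(−λs) = e^(−λt), independent of s = 8.3.
P(X > 5.5) = e^(−0.55) ≈ 0.5769.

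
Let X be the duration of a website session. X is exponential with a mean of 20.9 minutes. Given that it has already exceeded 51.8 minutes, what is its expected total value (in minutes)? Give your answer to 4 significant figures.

The rate is λ = 1/20.9 = 0.0478469 per minute.
By memorylessness, E[X | X > 51.8] = 51.8 + 1/λ = 51.8 + 20.9 = 72.7 minutes.

72.70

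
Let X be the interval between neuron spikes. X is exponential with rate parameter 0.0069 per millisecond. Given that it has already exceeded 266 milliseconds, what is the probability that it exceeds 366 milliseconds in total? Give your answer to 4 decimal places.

P(X > s+t | X > s) = e^(−λ(s+t))/e^(−λs) = e^(−λt), independent of s = 266.
P(X > 100) = e^(−0.69) ≈ 0.5016.

0.5016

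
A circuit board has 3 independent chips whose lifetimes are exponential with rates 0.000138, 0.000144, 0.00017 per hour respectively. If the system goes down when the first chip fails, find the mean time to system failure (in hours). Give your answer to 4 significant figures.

2212

The time to first failure is exponential with rate Σλ = 0.000138 + 0.000144 + 0.00017 = 0.000452.
E[min] = 1/Σλ = 1/0.000452 = 2212.39 hours.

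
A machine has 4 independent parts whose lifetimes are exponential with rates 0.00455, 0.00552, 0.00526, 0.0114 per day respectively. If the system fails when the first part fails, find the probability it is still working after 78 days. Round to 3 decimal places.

The time to first failure is exponential with rate Σλ = 0.00455 + 0.00552 + 0.00526 + 0.0114 = 0.02673.
P(min > 78) = e^(−0.02673·78) = e^(−2.0849) ≈ 0.124.

0.124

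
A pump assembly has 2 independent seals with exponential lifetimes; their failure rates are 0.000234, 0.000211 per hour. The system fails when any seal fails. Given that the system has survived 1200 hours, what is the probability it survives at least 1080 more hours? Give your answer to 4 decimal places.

0.6184

Time to first failure ~ Exp(Σλ) with Σλ = 0.000445.
By memorylessness, P(T > 1200+1080 | T > 1200) = P(T > 1080) = e^(−0.000445·1080) ≈ 0.6184.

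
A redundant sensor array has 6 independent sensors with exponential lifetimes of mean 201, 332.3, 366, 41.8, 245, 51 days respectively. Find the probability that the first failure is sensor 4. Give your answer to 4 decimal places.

0.4101

Rates: λ_i = 1/mean_i → 0.00497512, 0.00300933, 0.00273224, 0.0239234, 0.00408163, 0.0196078; Σλ = 0.0583296.
P(sensor 4 first) = λ_4/Σλ = 0.0239234/0.0583296 ≈ 0.4101.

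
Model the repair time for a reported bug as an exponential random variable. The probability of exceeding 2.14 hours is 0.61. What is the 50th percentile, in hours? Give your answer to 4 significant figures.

3.001

e^(−λ·2.14) = 0.61 ⇒ λ = −ln(0.61)/2.14 = 0.23098.
50th percentile: 1 − e^(−λt) = 0.5, t = −ln(0.5)/λ = 3.0009 hours.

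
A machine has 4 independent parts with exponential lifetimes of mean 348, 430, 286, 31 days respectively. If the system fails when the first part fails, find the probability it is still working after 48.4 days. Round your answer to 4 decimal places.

The first failure time is exponential with rate Σλ_i = 1/348 + 1/430 + 1/286 + 1/31 = 0.0409537 per day.
P(min > 48.4) = e^(−0.0409537·48.4) = e^(−1.9822) ≈ 0.1378.

0.1378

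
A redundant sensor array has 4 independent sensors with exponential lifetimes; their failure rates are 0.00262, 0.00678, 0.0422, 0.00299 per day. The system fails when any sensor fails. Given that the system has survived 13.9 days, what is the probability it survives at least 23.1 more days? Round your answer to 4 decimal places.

0.2834

Time to first failure ~ Exp(Σλ) with Σλ = 0.05459.
By memorylessness, P(T > 13.9+23.1 | T > 13.9) = P(T > 23.1) = e^(−0.05459·23.1) ≈ 0.2834.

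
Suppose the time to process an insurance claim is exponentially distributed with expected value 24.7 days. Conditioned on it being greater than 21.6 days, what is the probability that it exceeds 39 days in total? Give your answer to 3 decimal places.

The rate is λ = 1/24.7 = 0.0404858 per day.
By the memoryless property, P(X > 21.6+17.4 | X > 21.6) = P(X > 17.4).
P(X > 17.4) = e^(−0.70445) ≈ 0.494.

0.494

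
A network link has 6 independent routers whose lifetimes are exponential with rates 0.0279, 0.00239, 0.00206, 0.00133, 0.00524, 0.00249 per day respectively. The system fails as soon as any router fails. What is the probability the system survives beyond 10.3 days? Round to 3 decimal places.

The time to first failure is exponential with rate Σλ = 0.0279 + 0.00239 + 0.00206 + 0.00133 + 0.00524 + 0.00249 = 0.04141.
P(min > 10.3) = e^(−0.04141·10.3) = e^(−0.42652) ≈ 0.653.

0.653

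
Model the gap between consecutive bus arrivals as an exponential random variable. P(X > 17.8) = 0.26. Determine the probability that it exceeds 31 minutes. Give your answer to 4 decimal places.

e^(−λ·17.8) = 0.26 ⇒ λ = −ln(0.26)/17.8 = 0.0756783.
P(X > 31) = e^(−0.0756783·31) = e^(−2.346) ≈ 0.0957.

0.0957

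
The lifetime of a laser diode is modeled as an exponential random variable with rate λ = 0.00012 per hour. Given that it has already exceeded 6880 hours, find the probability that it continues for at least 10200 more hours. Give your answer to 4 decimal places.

The exponential is memoryless, so the remaining time is again Exp(λ): the condition X > 6880 is irrelevant.
P(X > 10200) = e^(−1.224) ≈ 0.2941.

0.2941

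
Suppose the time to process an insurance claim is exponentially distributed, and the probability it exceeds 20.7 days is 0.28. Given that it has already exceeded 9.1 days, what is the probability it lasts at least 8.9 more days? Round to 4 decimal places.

0.5785

From e^(−λ·20.7) = 0.28, λ = −ln(0.28)/20.7 = 0.0614959.
Memoryless: P(X > 9.1+8.9 | X > 9.1) = P(X > 8.9) = e^(−0.0614959·8.9) ≈ 0.5785.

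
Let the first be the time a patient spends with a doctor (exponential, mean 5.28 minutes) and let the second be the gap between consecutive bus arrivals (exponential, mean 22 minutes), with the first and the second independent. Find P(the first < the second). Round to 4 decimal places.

0.8065

λ_1 = 1/5.28 = 0.189394, λ_2 = 1/22 = 0.0454545.
For independent exponentials, P(the first < the second) = λ_1/(λ_1+λ_2) = 0.189394/0.234848 ≈ 0.8065.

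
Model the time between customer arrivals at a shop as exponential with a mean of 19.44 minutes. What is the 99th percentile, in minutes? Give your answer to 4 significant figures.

The rate is λ = 1/19.44 = 0.0514403 per minute.
Set 1 − e^(−λt) = 0.99, so t = −ln(0.01)/λ = 4.6052/0.0514403 ≈ 89.5245 minutes.

89.52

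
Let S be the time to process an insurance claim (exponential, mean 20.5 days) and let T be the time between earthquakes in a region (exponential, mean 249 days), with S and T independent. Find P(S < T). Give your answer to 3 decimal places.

0.924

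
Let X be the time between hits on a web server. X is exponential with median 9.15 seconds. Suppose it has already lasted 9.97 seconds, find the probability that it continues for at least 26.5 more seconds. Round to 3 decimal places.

0.134

For an exponential, median = ln(2)/λ, so λ = ln 2 / 9.15 = 0.0757538 per second.
P(X > s+t | X > s) = e^(−λ(s+t))/e^(−λs) = e^(−λt), independent of s = 9.97.
P(X > 26.5) = e^(−2.0075) ≈ 0.134.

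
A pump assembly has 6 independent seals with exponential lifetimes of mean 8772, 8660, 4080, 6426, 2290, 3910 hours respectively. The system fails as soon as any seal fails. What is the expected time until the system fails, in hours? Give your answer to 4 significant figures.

756.1

The first failure time is exponential with rate Σλ_i = 1/8772 + 1/8660 + 1/4080 + 1/6426 + 1/2290 + 1/3910 = 0.00132262 per hour.
E[min] = 1/Σλ = 1/0.00132262 = 756.073 hours.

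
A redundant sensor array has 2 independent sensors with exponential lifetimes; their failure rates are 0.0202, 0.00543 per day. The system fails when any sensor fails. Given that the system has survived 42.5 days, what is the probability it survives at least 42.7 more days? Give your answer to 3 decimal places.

0.335

Time to first failure ~ Exp(Σλ) with Σλ = 0.02563.
By memorylessness, P(T > 42.5+42.7 | T > 42.5) = P(T > 42.7) = e^(−0.02563·42.7) ≈ 0.335.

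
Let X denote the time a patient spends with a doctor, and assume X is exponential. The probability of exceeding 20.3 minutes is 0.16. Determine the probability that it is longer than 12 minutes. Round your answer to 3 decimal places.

e^(−λ·20.3) = 0.16 ⇒ λ = −ln(0.16)/20.3 = 0.0902749.
P(X > 12) = e^(−0.0902749·12) = e^(−1.0833) ≈ 0.338.

0.338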